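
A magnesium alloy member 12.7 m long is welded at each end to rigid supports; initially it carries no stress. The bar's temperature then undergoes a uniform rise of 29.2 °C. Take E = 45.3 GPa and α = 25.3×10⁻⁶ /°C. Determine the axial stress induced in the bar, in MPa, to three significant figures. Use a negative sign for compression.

-33.5 MPa

Free thermal expansion αLΔT = 25.3e-6 · 12700 · 29.2 = 9.382 mm.
The walls impose strain ε = −(9.382)/12700 = -7.3876e-04; σ = Eε = 45300 · -7.3876e-04 = -33.47 MPa.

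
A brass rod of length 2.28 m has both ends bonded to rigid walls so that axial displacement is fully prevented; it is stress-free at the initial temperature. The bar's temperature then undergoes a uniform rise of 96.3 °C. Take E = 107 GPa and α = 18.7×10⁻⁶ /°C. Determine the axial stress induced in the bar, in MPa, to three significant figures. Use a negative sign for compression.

Free thermal expansion αLΔT = 18.7e-6 · 2280 · 96.3 = 4.106 mm.
The walls impose strain ε = −(4.106)/2280 = -1.8008e-03; σ = Eε = 107000 · -1.8008e-03 = -192.7 MPa.

-193 MPa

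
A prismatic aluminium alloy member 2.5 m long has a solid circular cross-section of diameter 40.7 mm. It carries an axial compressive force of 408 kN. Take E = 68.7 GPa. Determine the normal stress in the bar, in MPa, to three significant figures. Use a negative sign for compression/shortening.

-314 MPa

A = 1301 mm².
σ = N/A = -408000/1301 = -313.6 MPa.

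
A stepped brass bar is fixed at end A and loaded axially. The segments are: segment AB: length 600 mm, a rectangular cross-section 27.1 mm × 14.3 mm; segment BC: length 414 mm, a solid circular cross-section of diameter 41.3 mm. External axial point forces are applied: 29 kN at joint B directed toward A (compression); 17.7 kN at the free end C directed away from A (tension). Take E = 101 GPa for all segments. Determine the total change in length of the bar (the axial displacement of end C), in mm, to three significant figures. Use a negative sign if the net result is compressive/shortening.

Internal axial forces (sectioning from the free end, tension +): N_BC = 17.7 kN, N_AB = -11.3 kN.
A_AB = 387.5 mm².
A_BC = 1340 mm².
δ_AB = -11300·600/(387.5·101000) = -0.1732 mm
δ_BC = 17700·414/(1340·101000) = 0.05416 mm
δ = Σδ_i = -0.1191 mm.

-0.119 mm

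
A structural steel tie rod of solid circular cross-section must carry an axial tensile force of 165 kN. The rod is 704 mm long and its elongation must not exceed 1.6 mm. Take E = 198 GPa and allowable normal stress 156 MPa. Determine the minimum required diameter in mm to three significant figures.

36.7 mm

Required area A ≥ P/σ_allow = 165000/156 = 1058 mm².
For a solid circular section, d ≥ √(4A/π) = 36.7 mm.
Elongation limit: A ≥ PL/(Eδ_allow) = 165000·704/(198000·1.6) = 366.7 mm² ⇒ d ≥ 21.61 mm.
The stress limit governs.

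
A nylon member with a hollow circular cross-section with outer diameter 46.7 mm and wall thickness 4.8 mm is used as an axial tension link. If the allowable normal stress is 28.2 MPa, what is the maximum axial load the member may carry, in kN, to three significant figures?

17.8 kN

A = 631.8 mm².
P_max = σ_allow · A = 28.2 · 631.8 = 17820 N = 17.82 kN.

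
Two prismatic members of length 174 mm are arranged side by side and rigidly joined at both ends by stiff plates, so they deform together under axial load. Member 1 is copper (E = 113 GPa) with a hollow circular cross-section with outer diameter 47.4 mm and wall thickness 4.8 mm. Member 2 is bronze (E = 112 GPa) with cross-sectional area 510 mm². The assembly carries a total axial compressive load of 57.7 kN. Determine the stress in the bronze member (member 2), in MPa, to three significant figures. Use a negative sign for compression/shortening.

A_1 = 642.4 mm².
Equal strain + equilibrium ⇒ each member carries load in proportion to AE: A₁E₁ = 72590000 N, A₂E₂ = 57120000 N, ΣAE = 129700000 N.
σ₂ = P·E₂/ΣAE = -57700·112000/129700000 = -49.82 MPa.

-49.8 MPa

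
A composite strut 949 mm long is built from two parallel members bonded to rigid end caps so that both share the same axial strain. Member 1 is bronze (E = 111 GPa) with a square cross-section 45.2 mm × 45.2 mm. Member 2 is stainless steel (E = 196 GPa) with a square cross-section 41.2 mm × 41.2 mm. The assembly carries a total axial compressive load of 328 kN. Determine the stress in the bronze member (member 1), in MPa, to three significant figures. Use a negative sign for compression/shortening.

A_1 = 2043 mm².
A_2 = 1697 mm².
Equal strain + equilibrium ⇒ each member carries load in proportion to AE: A₁E₁ = 226800000 N, A₂E₂ = 332700000 N, ΣAE = 559500000 N.
σ₁ = P·E₁/ΣAE = -328000·111000/559500000 = -65.08 MPa.

-65.1 MPa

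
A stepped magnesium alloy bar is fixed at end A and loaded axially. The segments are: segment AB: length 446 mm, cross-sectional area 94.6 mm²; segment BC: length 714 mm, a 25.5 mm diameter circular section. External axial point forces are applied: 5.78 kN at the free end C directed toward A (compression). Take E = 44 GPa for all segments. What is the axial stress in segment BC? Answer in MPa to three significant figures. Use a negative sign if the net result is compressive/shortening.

Internal axial forces (sectioning from the free end, tension +): N_BC = -5.78 kN, N_AB = -5.78 kN.
A_BC = 510.7 mm².
σ_BC = N_BC/A_BC = -5780/510.7 = -11.32 MPa.

-11.3 MPa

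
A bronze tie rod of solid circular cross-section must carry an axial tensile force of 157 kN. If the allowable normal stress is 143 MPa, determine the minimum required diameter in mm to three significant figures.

37.4 mm

Required area A ≥ P/σ_allow = 157000/143 = 1098 mm².
For a solid circular section, d ≥ √(4A/π) = 37.39 mm.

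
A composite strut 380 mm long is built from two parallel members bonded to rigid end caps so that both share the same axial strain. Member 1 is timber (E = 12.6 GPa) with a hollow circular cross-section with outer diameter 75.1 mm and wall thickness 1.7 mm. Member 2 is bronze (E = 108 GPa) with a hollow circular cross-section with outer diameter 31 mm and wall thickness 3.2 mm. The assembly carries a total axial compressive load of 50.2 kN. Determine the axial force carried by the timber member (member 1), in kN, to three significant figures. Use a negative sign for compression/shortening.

A_1 = 392 mm².
A_2 = 279.5 mm².
Equal strain + equilibrium ⇒ each member carries load in proportion to AE: A₁E₁ = 4939000 N, A₂E₂ = 30180000 N, ΣAE = 35120000 N.
F₁ = P·A₁E₁/ΣAE = -50200·4939000/35120000 = -7060 N.

-7.06 kN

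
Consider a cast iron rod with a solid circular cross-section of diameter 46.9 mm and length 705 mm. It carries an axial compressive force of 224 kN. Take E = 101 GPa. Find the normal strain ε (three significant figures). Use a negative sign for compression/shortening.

-0.00128

A = 1728 mm².
σ = N/A = -129.7 MPa; ε = σ/E = -129.7/101000 = -1.284e-03.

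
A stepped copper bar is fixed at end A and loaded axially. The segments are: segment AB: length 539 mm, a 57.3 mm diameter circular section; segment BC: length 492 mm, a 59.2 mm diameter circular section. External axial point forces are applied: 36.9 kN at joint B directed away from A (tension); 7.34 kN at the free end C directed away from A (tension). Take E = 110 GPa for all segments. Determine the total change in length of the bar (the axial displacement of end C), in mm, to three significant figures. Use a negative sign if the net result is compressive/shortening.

Internal axial forces (sectioning from the free end, tension +): N_BC = 7.34 kN, N_AB = 44.24 kN.
A_AB = 2579 mm².
A_BC = 2753 mm².
δ_AB = 44240·539/(2579·110000) = 0.08406 mm
δ_BC = 7340·492/(2753·110000) = 0.01193 mm
δ = Σδ_i = 0.09599 mm.

0.0960 mm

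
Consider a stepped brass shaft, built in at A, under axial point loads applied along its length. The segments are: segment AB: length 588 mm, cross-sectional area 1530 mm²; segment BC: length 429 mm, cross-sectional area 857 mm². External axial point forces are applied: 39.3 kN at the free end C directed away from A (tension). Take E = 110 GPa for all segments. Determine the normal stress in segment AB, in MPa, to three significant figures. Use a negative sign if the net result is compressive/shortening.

25.7 MPa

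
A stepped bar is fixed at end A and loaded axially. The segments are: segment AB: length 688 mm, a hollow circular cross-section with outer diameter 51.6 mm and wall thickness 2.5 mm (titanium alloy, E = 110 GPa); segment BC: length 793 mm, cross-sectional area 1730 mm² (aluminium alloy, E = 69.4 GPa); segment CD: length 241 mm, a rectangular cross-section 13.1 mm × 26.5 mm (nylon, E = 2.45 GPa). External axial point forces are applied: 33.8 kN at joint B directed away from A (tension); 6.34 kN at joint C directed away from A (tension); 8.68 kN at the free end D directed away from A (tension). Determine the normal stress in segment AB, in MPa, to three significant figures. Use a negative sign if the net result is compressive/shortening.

127 MPa

Internal axial forces (sectioning from the free end, tension +): N_CD = 8.68 kN, N_BC = 15.02 kN, N_AB = 48.82 kN.
A_AB = 385.6 mm².
σ_AB = N_AB/A_AB = 48820/385.6 = 126.6 MPa.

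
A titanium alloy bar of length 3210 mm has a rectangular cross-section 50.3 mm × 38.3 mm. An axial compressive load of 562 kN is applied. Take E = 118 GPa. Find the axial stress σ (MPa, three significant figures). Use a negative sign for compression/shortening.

A = 1926 mm².
σ = N/A = -562000/1926 = -291.7 MPa.

-292 MPa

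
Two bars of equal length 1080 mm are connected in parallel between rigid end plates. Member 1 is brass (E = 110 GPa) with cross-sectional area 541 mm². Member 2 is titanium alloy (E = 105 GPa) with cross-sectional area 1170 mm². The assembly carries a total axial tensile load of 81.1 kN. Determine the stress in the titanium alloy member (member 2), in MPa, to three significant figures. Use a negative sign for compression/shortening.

46.7 MPa

Equal strain + equilibrium ⇒ each member carries load in proportion to AE: A₁E₁ = 59510000 N, A₂E₂ = 122800000 N, ΣAE = 182400000 N.
σ₂ = P·E₂/ΣAE = 81100·105000/182400000 = 46.7 MPa.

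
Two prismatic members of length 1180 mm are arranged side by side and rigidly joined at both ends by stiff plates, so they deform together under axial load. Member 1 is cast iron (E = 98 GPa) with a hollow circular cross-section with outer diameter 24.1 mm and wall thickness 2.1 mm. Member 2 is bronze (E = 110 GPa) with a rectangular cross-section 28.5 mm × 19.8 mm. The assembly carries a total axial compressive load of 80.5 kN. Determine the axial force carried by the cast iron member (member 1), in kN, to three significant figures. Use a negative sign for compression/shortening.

A_1 = 145.1 mm².
A_2 = 564.3 mm².
Equal strain + equilibrium ⇒ each member carries load in proportion to AE: A₁E₁ = 14220000 N, A₂E₂ = 62070000 N, ΣAE = 76300000 N.
F₁ = P·A₁E₁/ΣAE = -80500·14220000/76300000 = -15010 N.

-15.0 kN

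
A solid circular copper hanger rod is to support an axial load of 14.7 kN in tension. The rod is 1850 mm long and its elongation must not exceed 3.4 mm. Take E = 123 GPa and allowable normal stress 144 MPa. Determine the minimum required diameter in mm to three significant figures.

11.4 mm

Required area A ≥ P/σ_allow = 14700/144 = 102.1 mm².
For a solid circular section, d ≥ √(4A/π) = 11.4 mm.
Elongation limit: A ≥ PL/(Eδ_allow) = 14700·1850/(123000·3.4) = 65.03 mm² ⇒ d ≥ 9.099 mm.
The stress limit governs.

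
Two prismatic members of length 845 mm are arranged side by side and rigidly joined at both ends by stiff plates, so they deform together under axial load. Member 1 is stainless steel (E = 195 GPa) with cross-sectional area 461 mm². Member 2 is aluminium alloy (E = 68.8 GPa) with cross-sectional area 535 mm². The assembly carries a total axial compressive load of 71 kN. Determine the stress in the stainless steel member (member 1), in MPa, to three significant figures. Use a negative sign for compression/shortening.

-109 MPa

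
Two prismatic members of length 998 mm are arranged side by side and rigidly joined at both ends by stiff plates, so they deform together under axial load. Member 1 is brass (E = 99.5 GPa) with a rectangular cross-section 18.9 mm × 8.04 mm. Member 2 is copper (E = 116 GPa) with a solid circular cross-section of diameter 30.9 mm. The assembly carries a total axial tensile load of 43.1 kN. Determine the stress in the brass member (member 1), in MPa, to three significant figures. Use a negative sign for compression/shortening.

A_1 = 152 mm².
A_2 = 749.9 mm².
Equal strain + equilibrium ⇒ each member carries load in proportion to AE: A₁E₁ = 15120000 N, A₂E₂ = 86990000 N, ΣAE = 102100000 N.
σ₁ = P·E₁/ΣAE = 43100·99500/102100000 = 42 MPa.

42.0 MPa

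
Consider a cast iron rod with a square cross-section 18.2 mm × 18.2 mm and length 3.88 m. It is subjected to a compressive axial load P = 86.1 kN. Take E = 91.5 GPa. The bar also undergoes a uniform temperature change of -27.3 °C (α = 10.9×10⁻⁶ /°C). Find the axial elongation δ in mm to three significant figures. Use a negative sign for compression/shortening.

A = 331.2 mm².
δ_mech = NL/(AE) = -86100·3880/(331.2·91500) = -11.02 mm.
δ_thermal = αLΔT = 10.9e-6·3880·-27.3 = -1.155 mm.
δ = δ_mech + δ_thermal = -12.18 mm.

-12.2 mm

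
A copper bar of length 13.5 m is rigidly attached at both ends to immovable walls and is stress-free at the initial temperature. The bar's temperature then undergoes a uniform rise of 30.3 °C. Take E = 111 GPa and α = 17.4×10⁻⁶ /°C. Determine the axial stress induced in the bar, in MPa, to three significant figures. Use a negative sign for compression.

Free thermal expansion αLΔT = 17.4e-6 · 13500 · 30.3 = 7.117 mm.
The walls impose strain ε = −(7.117)/13500 = -5.2722e-04; σ = Eε = 111000 · -5.2722e-04 = -58.52 MPa.

-58.5 MPa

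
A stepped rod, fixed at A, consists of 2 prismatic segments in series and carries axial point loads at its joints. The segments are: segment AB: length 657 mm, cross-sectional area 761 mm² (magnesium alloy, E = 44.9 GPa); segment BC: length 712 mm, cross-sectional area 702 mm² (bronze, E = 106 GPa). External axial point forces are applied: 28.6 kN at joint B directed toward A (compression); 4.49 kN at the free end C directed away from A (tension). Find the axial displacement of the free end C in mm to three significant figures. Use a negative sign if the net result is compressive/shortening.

-0.421 mm

Internal axial forces (sectioning from the free end, tension +): N_BC = 4.49 kN, N_AB = -24.11 kN.
δ_AB = -24110·657/(761·44900) = -0.4636 mm
δ_BC = 4490·712/(702·106000) = 0.04296 mm
δ = Σδ_i = -0.4206 mm.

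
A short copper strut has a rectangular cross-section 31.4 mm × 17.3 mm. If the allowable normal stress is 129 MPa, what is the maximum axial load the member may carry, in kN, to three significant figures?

70.1 kN

A = 543.2 mm².
P_max = σ_allow · A = 129 · 543.2 = 70080 N = 70.08 kN.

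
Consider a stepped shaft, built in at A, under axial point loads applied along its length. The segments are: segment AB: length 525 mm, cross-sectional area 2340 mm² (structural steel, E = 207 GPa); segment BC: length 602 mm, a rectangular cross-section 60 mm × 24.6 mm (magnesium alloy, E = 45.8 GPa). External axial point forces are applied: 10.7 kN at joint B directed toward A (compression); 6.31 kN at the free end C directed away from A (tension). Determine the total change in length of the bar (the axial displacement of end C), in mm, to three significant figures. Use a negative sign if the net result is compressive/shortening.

Internal axial forces (sectioning from the free end, tension +): N_BC = 6.31 kN, N_AB = -4.39 kN.
A_BC = 1476 mm².
δ_AB = -4390·525/(2340·207000) = -0.004758 mm
δ_BC = 6310·602/(1476·45800) = 0.05619 mm
δ = Σδ_i = 0.05143 mm.

0.0514 mm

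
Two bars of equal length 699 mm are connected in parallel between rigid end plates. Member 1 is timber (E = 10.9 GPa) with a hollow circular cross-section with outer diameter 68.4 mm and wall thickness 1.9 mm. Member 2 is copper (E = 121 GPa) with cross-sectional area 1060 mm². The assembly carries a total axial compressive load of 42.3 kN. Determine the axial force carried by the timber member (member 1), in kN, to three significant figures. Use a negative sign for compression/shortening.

A_1 = 396.9 mm².
Equal strain + equilibrium ⇒ each member carries load in proportion to AE: A₁E₁ = 4327000 N, A₂E₂ = 128300000 N, ΣAE = 132600000 N.
F₁ = P·A₁E₁/ΣAE = -42300·4327000/132600000 = -1380 N.

-1.38 kN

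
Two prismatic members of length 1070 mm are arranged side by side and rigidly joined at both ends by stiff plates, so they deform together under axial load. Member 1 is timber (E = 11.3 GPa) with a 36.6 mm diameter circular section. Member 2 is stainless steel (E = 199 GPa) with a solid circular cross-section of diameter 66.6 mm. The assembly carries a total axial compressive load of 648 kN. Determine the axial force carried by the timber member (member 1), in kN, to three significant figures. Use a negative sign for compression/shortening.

A_1 = 1052 mm².
A_2 = 3484 mm².
Equal strain + equilibrium ⇒ each member carries load in proportion to AE: A₁E₁ = 11890000 N, A₂E₂ = 693300000 N, ΣAE = 705100000 N.
F₁ = P·A₁E₁/ΣAE = -648000·11890000/705100000 = -10930 N.

-10.9 kN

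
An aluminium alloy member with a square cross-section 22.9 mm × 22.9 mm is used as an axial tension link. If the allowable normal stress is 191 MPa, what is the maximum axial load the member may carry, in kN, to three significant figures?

100 kN

A = 524.4 mm².
P_max = σ_allow · A = 191 · 524.4 = 100200 N = 100.2 kN.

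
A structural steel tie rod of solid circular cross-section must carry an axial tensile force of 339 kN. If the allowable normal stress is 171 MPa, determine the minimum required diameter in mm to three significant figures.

50.2 mm

Required area A ≥ P/σ_allow = 339000/171 = 1982 mm².
For a solid circular section, d ≥ √(4A/π) = 50.24 mm.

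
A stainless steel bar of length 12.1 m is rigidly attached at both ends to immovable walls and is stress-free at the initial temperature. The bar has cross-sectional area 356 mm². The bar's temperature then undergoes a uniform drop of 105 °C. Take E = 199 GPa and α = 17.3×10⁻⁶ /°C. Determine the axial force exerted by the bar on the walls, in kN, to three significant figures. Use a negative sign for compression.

129 kN

Free thermal expansion αLΔT = 17.3e-6 · 12100 · -105 = -21.98 mm.
The walls impose strain ε = −(-21.98)/12100 = 1.8165e-03; σ = Eε = 199000 · 1.8165e-03 = 361.5 MPa.
Wall reaction R = σ·A = 361.5·356 = 128700 N = 128.7 kN.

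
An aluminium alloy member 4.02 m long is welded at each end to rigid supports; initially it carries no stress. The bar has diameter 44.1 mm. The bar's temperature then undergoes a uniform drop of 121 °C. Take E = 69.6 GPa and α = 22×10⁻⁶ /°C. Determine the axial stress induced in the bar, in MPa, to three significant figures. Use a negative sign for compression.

Free thermal expansion αLΔT = 22e-6 · 4020 · -121 = -10.7 mm.
The walls impose strain ε = −(-10.7)/4020 = 2.6620e-03; σ = Eε = 69600 · 2.6620e-03 = 185.3 MPa.

185 MPa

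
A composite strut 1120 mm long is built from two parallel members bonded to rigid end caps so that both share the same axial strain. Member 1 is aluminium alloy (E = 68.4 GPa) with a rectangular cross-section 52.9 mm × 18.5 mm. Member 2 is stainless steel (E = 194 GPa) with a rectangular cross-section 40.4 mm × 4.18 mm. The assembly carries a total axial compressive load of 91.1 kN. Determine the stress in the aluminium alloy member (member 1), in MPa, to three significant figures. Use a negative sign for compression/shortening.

-62.5 MPa

A_1 = 978.6 mm².
A_2 = 168.9 mm².
Equal strain + equilibrium ⇒ each member carries load in proportion to AE: A₁E₁ = 66940000 N, A₂E₂ = 32760000 N, ΣAE = 99700000 N.
σ₁ = P·E₁/ΣAE = -91100·68400/99700000 = -62.5 MPa.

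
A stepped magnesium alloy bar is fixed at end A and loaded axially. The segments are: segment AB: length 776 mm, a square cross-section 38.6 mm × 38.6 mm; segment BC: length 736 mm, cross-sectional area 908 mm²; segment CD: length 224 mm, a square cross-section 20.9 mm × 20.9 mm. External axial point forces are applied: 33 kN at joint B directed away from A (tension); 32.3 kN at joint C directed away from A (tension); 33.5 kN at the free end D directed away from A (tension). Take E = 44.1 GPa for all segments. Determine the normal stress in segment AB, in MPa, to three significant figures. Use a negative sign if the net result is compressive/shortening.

66.3 MPa

Internal axial forces (sectioning from the free end, tension +): N_CD = 33.5 kN, N_BC = 65.8 kN, N_AB = 98.8 kN.
A_AB = 1490 mm².
σ_AB = N_AB/A_AB = 98800/1490 = 66.31 MPa.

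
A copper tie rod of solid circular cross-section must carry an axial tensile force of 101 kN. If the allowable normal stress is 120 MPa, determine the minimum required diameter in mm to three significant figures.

32.7 mm

Required area A ≥ P/σ_allow = 101000/120 = 841.7 mm².
For a solid circular section, d ≥ √(4A/π) = 32.74 mm.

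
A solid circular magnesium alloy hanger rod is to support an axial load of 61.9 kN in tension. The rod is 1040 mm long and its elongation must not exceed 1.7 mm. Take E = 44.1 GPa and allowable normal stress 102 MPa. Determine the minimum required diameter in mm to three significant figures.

33.1 mm

Required area A ≥ P/σ_allow = 61900/102 = 606.9 mm².
For a solid circular section, d ≥ √(4A/π) = 27.8 mm.
Elongation limit: A ≥ PL/(Eδ_allow) = 61900·1040/(44100·1.7) = 858.7 mm² ⇒ d ≥ 33.07 mm.
The elongation limit governs.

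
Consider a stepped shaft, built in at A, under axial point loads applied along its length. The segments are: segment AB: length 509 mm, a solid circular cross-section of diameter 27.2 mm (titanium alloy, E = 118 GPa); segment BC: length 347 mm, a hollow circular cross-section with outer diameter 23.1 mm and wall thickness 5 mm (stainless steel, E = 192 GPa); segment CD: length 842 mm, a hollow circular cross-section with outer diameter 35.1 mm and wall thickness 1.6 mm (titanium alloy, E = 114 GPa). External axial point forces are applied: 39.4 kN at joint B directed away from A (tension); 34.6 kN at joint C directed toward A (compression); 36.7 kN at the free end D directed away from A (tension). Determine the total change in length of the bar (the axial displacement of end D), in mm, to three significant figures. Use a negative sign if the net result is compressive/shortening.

1.93 mm

Internal axial forces (sectioning from the free end, tension +): N_CD = 36.7 kN, N_BC = 2.1 kN, N_AB = 41.5 kN.
A_AB = 581.1 mm².
A_BC = 284.3 mm².
A_CD = 168.4 mm².
δ_AB = 41500·509/(581.1·118000) = 0.3081 mm
δ_BC = 2100·347/(284.3·192000) = 0.01335 mm
δ_CD = 36700·842/(168.4·114000) = 1.61 mm
δ = Σδ_i = 1.931 mm.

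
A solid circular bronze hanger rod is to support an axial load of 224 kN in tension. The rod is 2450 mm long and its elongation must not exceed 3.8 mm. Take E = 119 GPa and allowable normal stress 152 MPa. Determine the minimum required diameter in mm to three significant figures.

43.3 mm

Required area A ≥ P/σ_allow = 224000/152 = 1474 mm².
For a solid circular section, d ≥ √(4A/π) = 43.32 mm.
Elongation limit: A ≥ PL/(Eδ_allow) = 224000·2450/(119000·3.8) = 1214 mm² ⇒ d ≥ 39.31 mm.
The stress limit governs.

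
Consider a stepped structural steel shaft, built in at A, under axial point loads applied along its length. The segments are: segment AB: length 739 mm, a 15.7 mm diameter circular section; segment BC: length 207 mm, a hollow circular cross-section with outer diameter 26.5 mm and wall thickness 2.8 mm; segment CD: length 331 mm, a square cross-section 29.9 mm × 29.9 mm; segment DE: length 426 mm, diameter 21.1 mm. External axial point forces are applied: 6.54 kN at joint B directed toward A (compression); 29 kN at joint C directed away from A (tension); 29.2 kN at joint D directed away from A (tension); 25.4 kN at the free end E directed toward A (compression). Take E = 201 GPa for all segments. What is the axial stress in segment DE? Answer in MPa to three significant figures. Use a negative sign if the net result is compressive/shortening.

Internal axial forces (sectioning from the free end, tension +): N_DE = -25.4 kN, N_CD = 3.8 kN, N_BC = 32.8 kN, N_AB = 26.26 kN.
A_DE = 349.7 mm².
σ_DE = N_DE/A_DE = -25400/349.7 = -72.64 MPa.

-72.6 MPa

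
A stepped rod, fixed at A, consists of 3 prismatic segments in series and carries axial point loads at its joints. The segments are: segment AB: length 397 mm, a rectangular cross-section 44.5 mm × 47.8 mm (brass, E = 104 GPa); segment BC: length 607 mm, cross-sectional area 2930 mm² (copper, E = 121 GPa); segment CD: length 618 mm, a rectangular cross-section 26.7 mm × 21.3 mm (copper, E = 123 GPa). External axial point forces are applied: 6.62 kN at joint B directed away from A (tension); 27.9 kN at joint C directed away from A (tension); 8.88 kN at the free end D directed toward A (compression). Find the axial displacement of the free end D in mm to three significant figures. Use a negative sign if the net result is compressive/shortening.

1.26e-04 mm

Internal axial forces (sectioning from the free end, tension +): N_CD = -8.88 kN, N_BC = 19.02 kN, N_AB = 25.64 kN.
A_AB = 2127 mm².
A_CD = 568.7 mm².
δ_AB = 25640·397/(2127·104000) = 0.04601 mm
δ_BC = 19020·607/(2930·121000) = 0.03256 mm
δ_CD = -8880·618/(568.7·123000) = -0.07845 mm
δ = Σδ_i = 0.0001261 mm.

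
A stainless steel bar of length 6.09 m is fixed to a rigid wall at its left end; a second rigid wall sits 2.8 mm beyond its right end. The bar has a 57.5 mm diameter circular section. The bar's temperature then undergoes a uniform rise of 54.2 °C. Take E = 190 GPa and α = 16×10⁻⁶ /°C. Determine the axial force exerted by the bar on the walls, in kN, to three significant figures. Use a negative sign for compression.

-201 kN

Free thermal expansion αLΔT = 16e-6 · 6090 · 54.2 = 5.281 mm.
The walls engage after the gap closes; constrained expansion = 5.281 − 2.8 = 2.481 mm.
The walls impose strain ε = −(2.481)/6090 = -4.0743e-04; σ = Eε = 190000 · -4.0743e-04 = -77.41 MPa.
Wall reaction R = σ·A = -77.41·2597 = -201000 N = -201 kN.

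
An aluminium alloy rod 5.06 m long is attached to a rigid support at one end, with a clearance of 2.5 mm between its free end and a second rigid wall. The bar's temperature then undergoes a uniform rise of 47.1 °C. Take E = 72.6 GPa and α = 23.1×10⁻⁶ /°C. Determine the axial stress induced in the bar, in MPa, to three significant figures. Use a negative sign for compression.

-43.1 MPa

Free thermal expansion αLΔT = 23.1e-6 · 5060 · 47.1 = 5.505 mm.
The walls engage after the gap closes; constrained expansion = 5.505 − 2.5 = 3.005 mm.
The walls impose strain ε = −(3.005)/5060 = -5.9394e-04; σ = Eε = 72600 · -5.9394e-04 = -43.12 MPa.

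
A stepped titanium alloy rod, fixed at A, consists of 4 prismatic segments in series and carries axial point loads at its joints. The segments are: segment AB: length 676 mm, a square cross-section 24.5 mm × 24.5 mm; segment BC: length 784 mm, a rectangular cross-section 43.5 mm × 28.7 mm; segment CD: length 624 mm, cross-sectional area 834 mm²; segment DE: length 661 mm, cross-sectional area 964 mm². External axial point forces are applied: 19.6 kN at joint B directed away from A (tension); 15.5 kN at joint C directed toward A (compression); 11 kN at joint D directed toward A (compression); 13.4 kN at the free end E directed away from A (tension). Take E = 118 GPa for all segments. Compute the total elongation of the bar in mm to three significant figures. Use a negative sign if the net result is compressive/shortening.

0.0854 mm

Internal axial forces (sectioning from the free end, tension +): N_DE = 13.4 kN, N_CD = 2.4 kN, N_BC = -13.1 kN, N_AB = 6.5 kN.
A_AB = 600.2 mm².
A_BC = 1248 mm².
δ_AB = 6500·676/(600.2·118000) = 0.06204 mm
δ_BC = -13100·784/(1248·118000) = -0.06972 mm
δ_CD = 2400·624/(834·118000) = 0.01522 mm
δ_DE = 13400·661/(964·118000) = 0.07787 mm
δ = Σδ_i = 0.0854 mm.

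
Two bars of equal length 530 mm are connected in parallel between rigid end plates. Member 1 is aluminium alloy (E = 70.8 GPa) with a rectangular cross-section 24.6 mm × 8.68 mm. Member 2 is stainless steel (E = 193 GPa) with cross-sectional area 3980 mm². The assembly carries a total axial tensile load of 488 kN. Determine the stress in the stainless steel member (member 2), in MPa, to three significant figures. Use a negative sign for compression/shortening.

120 MPa

A_1 = 213.5 mm².
Equal strain + equilibrium ⇒ each member carries load in proportion to AE: A₁E₁ = 15120000 N, A₂E₂ = 768100000 N, ΣAE = 783300000 N.
σ₂ = P·E₂/ΣAE = 488000·193000/783300000 = 120.2 MPa.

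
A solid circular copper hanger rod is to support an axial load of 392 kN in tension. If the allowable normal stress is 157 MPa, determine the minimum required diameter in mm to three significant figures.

Required area A ≥ P/σ_allow = 392000/157 = 2497 mm².
For a solid circular section, d ≥ √(4A/π) = 56.38 mm.

56.4 mm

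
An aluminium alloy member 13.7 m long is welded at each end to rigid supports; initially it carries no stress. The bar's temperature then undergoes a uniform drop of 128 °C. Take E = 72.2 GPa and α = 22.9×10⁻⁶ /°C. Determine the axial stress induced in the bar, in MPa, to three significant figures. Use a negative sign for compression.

Free thermal expansion αLΔT = 22.9e-6 · 13700 · -128 = -40.16 mm.
The walls impose strain ε = −(-40.16)/13700 = 2.9312e-03; σ = Eε = 72200 · 2.9312e-03 = 211.6 MPa.

212 MPa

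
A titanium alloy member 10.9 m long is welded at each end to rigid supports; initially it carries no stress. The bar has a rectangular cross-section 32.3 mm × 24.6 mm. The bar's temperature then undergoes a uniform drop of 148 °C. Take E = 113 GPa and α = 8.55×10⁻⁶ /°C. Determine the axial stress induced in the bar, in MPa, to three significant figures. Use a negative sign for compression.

143 MPa

Free thermal expansion αLΔT = 8.55e-6 · 10900 · -148 = -13.79 mm.
The walls impose strain ε = −(-13.79)/10900 = 1.2654e-03; σ = Eε = 113000 · 1.2654e-03 = 143 MPa.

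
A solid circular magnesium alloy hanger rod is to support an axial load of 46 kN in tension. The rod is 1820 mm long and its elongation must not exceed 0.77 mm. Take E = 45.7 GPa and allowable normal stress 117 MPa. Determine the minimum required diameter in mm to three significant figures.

Required area A ≥ P/σ_allow = 46000/117 = 393.2 mm².
For a solid circular section, d ≥ √(4A/π) = 22.37 mm.
Elongation limit: A ≥ PL/(Eδ_allow) = 46000·1820/(45700·0.77) = 2379 mm² ⇒ d ≥ 55.04 mm.
The elongation limit governs.

55.0 mm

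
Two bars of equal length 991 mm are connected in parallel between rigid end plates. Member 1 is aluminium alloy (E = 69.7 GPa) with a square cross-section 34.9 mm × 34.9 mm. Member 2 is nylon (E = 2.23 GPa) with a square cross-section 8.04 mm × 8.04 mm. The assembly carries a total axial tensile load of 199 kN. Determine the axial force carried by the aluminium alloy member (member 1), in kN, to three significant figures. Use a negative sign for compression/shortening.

A_1 = 1218 mm².
A_2 = 64.64 mm².
Equal strain + equilibrium ⇒ each member carries load in proportion to AE: A₁E₁ = 84900000 N, A₂E₂ = 144200 N, ΣAE = 85040000 N.
F₁ = P·A₁E₁/ΣAE = 199000·84900000/85040000 = 198700 N.

199 kN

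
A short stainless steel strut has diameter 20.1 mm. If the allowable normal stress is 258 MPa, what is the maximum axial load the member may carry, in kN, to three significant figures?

81.9 kN

A = 317.3 mm².
P_max = σ_allow · A = 258 · 317.3 = 81870 N = 81.87 kN.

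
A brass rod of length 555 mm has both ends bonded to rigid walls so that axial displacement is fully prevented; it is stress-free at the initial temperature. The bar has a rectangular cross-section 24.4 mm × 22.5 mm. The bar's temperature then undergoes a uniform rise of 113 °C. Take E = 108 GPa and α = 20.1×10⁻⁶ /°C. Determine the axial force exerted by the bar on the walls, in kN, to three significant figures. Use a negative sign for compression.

-135 kN

Free thermal expansion αLΔT = 20.1e-6 · 555 · 113 = 1.261 mm.
The walls impose strain ε = −(1.261)/555 = -2.2713e-03; σ = Eε = 108000 · -2.2713e-03 = -245.3 MPa.
Wall reaction R = σ·A = -245.3·549 = -134700 N = -134.7 kN.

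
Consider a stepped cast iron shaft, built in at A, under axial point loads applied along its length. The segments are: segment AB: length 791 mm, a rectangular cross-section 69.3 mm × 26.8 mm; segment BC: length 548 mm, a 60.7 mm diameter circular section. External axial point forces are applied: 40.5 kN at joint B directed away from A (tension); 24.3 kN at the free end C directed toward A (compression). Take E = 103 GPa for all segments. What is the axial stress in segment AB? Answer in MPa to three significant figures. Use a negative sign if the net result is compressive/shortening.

8.72 MPa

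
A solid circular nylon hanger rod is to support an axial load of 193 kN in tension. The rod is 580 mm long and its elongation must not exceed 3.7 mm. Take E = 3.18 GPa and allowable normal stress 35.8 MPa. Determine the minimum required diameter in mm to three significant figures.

Required area A ≥ P/σ_allow = 193000/35.8 = 5391 mm².
For a solid circular section, d ≥ √(4A/π) = 82.85 mm.
Elongation limit: A ≥ PL/(Eδ_allow) = 193000·580/(3180·3.7) = 9514 mm² ⇒ d ≥ 110.1 mm.
The elongation limit governs.

110 mm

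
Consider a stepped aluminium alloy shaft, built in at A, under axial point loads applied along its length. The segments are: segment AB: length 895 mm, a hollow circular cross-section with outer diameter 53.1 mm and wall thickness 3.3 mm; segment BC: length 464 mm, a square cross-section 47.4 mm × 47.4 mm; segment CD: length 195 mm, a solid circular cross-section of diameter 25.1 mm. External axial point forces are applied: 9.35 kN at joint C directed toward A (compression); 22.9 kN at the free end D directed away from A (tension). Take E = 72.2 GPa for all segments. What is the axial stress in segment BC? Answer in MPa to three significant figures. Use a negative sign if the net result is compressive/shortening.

6.03 MPa

Internal axial forces (sectioning from the free end, tension +): N_CD = 22.9 kN, N_BC = 13.55 kN, N_AB = 13.55 kN.
A_BC = 2247 mm².
σ_BC = N_BC/A_BC = 13550/2247 = 6.031 MPa.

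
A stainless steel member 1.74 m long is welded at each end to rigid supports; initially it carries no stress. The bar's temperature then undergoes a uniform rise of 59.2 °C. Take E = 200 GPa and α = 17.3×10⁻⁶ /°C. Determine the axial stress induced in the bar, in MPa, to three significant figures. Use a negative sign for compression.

Free thermal expansion αLΔT = 17.3e-6 · 1740 · 59.2 = 1.782 mm.
The walls impose strain ε = −(1.782)/1740 = -1.0242e-03; σ = Eε = 200000 · -1.0242e-03 = -204.8 MPa.

-205 MPa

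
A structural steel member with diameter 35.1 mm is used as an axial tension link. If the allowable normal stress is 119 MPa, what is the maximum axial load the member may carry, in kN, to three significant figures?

115 kN

A = 967.6 mm².
P_max = σ_allow · A = 119 · 967.6 = 115100 N = 115.1 kN.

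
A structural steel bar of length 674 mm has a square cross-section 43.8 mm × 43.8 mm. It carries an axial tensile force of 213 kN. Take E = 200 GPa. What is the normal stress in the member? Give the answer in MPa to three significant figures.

A = 1918 mm².
σ = N/A = 213000/1918 = 111 MPa.

111 MPa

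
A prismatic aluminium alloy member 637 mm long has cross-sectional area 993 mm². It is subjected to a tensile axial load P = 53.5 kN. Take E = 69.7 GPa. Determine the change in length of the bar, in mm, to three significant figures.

δ_mech = NL/(AE) = 53500·637/(993·69700) = 0.4924 mm.

0.492 mm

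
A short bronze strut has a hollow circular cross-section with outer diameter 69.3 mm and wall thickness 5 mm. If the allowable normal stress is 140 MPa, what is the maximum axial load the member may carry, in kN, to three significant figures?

A = 1010 mm².
P_max = σ_allow · A = 140 · 1010 = 141400 N = 141.4 kN.

141 kN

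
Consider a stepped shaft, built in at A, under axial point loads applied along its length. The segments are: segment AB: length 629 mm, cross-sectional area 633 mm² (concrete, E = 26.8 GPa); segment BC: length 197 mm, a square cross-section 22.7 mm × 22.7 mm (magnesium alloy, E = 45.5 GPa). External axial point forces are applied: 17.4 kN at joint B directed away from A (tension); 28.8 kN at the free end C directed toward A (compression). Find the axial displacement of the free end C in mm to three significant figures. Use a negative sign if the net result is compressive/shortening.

-0.665 mm

Internal axial forces (sectioning from the free end, tension +): N_BC = -28.8 kN, N_AB = -11.4 kN.
A_BC = 515.3 mm².
δ_AB = -11400·629/(633·26800) = -0.4227 mm
δ_BC = -28800·197/(515.3·45500) = -0.242 mm
δ = Σδ_i = -0.6647 mm.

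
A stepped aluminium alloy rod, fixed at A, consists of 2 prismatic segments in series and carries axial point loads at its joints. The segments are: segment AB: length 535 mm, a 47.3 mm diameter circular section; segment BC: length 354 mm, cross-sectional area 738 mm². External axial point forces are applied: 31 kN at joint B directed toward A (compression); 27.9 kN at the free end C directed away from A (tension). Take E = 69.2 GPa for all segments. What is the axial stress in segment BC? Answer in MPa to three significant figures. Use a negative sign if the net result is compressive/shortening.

37.8 MPa

Internal axial forces (sectioning from the free end, tension +): N_BC = 27.9 kN, N_AB = -3.1 kN.
σ_BC = N_BC/A_BC = 27900/738 = 37.8 MPa.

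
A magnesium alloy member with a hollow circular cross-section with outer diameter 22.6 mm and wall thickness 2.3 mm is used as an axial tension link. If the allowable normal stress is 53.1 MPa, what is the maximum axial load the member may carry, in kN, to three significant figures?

7.79 kN

A = 146.7 mm².
P_max = σ_allow · A = 53.1 · 146.7 = 7789 N = 7.789 kN.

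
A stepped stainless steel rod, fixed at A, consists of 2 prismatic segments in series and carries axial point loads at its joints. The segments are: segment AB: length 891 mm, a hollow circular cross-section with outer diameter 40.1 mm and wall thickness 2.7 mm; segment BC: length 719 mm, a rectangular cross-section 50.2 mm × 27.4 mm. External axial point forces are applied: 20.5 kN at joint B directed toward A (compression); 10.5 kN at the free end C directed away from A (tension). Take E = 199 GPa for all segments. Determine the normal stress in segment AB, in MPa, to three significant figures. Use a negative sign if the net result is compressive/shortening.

-31.5 MPa

Internal axial forces (sectioning from the free end, tension +): N_BC = 10.5 kN, N_AB = -10 kN.
A_AB = 317.2 mm².
σ_AB = N_AB/A_AB = -10000/317.2 = -31.52 MPa.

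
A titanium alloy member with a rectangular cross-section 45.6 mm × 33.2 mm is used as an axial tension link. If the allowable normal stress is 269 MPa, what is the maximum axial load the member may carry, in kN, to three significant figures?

A = 1514 mm².
P_max = σ_allow · A = 269 · 1514 = 407200 N = 407.2 kN.

407 kN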